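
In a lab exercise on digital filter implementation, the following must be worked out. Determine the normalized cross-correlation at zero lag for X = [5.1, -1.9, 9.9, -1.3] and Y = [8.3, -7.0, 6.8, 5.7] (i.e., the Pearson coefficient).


Pearson correlation coefficient (population):
r = cov(X,Y) / (std(X) * std(Y))
Mean X = 2.95, Mean Y = 3.45
Cov(X,Y) = 18.7075
Std(X) = 4.860813, Std(Y) = 6.103483
r = 0.6306

0.6306


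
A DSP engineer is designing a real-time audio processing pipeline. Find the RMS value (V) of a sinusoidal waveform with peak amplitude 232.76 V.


RMS voltage for a sinusoidal waveform:
V_rms = V_peak / sqrt(2)
      = 232.76 / 1.414214
      = 164.586 V

164.586 V


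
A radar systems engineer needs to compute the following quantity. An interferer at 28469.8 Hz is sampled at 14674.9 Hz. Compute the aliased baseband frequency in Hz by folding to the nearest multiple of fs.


Compute the nearest integer multiple of fs to the signal:
n = round(28469.8 / 14674.9) = 2
f_alias = |28469.8 - 2 * 14674.9|
        = |28469.8 - 29349.8|
        = 880.0 Hz

880.0


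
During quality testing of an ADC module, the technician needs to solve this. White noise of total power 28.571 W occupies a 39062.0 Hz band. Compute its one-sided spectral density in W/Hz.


Power spectral density:
PSD = P / BW
    = 28.571 / 39062.0
    = 0.00073143 W/Hz

0.00073143 W/Hz


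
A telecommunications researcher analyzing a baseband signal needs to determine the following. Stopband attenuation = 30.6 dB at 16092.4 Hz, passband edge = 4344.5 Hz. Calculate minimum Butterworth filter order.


Butterworth filter order formula:
n = log10(10^(A/10) - 1) / (2 * log10(f_stop/f_pass))
10^(30.6/10) - 1 = 1147.1536
f_stop/f_pass = 16092.4 / 4344.5 = 3.7041
n = 2.6901 -> ceil = 3

3


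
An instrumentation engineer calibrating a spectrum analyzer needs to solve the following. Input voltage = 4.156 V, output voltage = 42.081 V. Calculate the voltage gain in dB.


Voltage gain in dB:
G = 20 * log10(Vout / Vin)
  = 20 * log10(42.081 / 4.156)
  = 20 * log10(10.125361)
  = 20 * 1.005411
  = 20.11 dB

20.11 dB


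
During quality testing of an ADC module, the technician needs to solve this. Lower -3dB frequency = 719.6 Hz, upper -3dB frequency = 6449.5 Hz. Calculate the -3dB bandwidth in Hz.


Bandwidth is the difference of -3dB frequencies:
BW = f_high - f_low
   = 6449.5 - 719.6
   = 5729.9 Hz

5729.9 Hz


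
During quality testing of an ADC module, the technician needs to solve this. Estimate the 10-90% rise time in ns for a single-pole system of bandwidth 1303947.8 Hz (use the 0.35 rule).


Rise time from bandwidth relationship:
tr = 0.35 / BW
   = 0.35 / 1303947.8
   = 2.684156528e-07 s
   = 268.4157 ns

268.4157 ns


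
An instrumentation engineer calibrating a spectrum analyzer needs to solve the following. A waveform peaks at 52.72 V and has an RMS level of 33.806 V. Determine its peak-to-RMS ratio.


Crest factor is the ratio of peak to RMS:
CF = V_peak / V_rms
   = 52.72 / 33.806
   = 1.5595

1.5595


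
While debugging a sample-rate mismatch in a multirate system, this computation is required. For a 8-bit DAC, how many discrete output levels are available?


Number of quantization levels = 2^N
= 2^8
= 256

256


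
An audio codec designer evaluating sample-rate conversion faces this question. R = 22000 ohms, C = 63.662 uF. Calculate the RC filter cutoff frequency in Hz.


Cutoff frequency of a first-order RC filter:
fc = 1 / (2 * pi * R * C)
C = 63.662 uF = 6.3662e-05 F
fc = 1 / (2 * pi * 22000 * 6.3662e-05)
   = 1 / 8.8000031465647
   = 0.113636 Hz

0.113636 Hz


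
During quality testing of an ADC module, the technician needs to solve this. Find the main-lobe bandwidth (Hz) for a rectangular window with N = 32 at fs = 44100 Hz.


Main lobe width for a rectangular window:
Width = 2 * fs / N
      = 2 * 44100 / 32
      = 88200 / 32
      = 2756.25 Hz

2756.25 Hz


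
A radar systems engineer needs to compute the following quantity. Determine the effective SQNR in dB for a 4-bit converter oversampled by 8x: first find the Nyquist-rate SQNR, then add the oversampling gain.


Step 1 — baseline SQNR at Nyquist:
SQNR_base = 6.02*N + 1.76
          = 6.02*4 + 1.76
          = 25.84 dB

Step 2 — oversampling processing gain:
G = 10*log10(OSR) = 10*log10(8) = 9.03 dB

Step 3 — total:
SQNR_total = 25.84 + 9.03 = 34.87 dB

Base SQNR = 25.84 dB; oversampled SQNR = 34.87 dB


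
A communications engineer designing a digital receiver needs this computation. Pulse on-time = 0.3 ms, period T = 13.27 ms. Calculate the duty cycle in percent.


Duty cycle as a percentage:
DC = (t_on / T) * 100
   = (0.3 / 13.27) * 100
   = 0.022607 * 100
   = 2.26 %

2.26 %


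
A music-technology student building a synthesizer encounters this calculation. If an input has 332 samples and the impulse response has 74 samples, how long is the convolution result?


Linear convolution output length:
L = N + M - 1
  = 332 + 74 - 1
  = 405 samples

405


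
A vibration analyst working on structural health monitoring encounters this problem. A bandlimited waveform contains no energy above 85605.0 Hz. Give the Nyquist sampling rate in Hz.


The Nyquist rate is twice the maximum frequency component.
fs_min = 2 * fmax
      = 2 * 85605.0
      = 171210.0 Hz

171210.0


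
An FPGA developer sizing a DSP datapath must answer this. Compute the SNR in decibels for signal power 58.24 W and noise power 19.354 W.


SNR in decibels:
SNR = 10 * log10(Ps / Pn)
    = 10 * log10(58.24 / 19.354)
    = 10 * log10(3.0092)
    = 10 * 0.4785
    = 4.78 dB

4.78 dB


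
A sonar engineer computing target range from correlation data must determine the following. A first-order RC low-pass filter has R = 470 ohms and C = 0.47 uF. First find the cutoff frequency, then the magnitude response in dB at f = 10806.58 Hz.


Step 1 — cutoff frequency:
fc = 1 / (2*pi*R*C)
C = 0.47 uF = 4.7e-07 F
fc = 1 / (2*pi*470*4.7e-07)
   = 720.484 Hz

Step 2 — magnitude at f = 10806.58 Hz:
|H(f)| = 1 / sqrt(1 + (f/fc)^2)
f/fc = 10806.58 / 720.484 = 14.999056
|H| = 1 / sqrt(1 + 224.971681) = 0.0665232
|H|_dB = 20*log10(0.0665232) = -23.54 dB

fc = 720.484 Hz; |H(10806.58 Hz)| = -23.54 dB


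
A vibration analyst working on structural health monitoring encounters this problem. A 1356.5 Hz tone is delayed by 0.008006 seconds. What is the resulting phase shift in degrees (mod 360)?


Phase shift from frequency and time delay:
phi = 360 * f * t_delay
    = 360 * 1356.5 * 0.008006
    = 3909.65 degrees
    mod 360 = 309.65 degrees

309.65 degrees


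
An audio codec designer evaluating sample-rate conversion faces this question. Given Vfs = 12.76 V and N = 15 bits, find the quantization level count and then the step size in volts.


Step 1 — number of quantization levels:
L = 2^N = 2^15 = 32768

Step 2 — LSB step size:
delta = Vfs / L
      = 12.76 / 32768
      = 0.0003894 V

Levels = 32768; step size = 0.0003894 V


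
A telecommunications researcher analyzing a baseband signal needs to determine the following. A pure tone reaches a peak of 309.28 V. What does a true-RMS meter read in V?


RMS voltage for a sinusoidal waveform:
V_rms = V_peak / sqrt(2)
      = 309.28 / 1.414214
      = 218.694 V

218.694 V


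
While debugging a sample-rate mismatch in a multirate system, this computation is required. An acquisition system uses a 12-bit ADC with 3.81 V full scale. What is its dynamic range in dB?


Dynamic range from full-scale to LSB:
V_min = V_max / 2^bits = 3.81 / 2^12
DR = 20 * log10(V_max / V_min)
   = 20 * log10(2^12)
   = 20 * 12 * log10(2)
   = 72.25 dB

72.25 dB


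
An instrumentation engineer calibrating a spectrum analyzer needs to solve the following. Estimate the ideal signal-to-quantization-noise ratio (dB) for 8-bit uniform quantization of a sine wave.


Theoretical SNR for a full-scale sinusoid:
SNR = 6.02 * N + 1.76
    = 6.02 * 8 + 1.76
    = 48.16 + 1.76
    = 49.92 dB

49.92 dB


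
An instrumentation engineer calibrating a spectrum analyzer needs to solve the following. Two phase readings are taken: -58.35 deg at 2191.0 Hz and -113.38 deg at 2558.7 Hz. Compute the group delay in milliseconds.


Group delay from phase difference:
tau = -d(phi)/d(omega)
d(phi) = -55.03 deg = -0.960455 rad
d(omega) = 2*pi*(2558.7 - 2191.0) = 2310.3272 rad/s
tau = -(-0.960455) / 2310.3272
    = 0.4157 ms

0.4157 ms


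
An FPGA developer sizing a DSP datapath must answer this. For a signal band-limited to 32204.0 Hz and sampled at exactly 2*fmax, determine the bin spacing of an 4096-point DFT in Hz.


Step 1 — Nyquist sampling rate:
fs = 2 * fmax = 2 * 32204.0 = 64408.0 Hz

Step 2 — DFT bin spacing:
df = fs / N = 64408.0 / 4096 = 15.7246 Hz

15.7246 Hz


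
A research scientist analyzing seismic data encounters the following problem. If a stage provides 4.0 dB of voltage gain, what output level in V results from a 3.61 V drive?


Output voltage from dB gain:
V_out = V_in * 10^(gain_dB / 20)
      = 3.61 * 10^(4.0 / 20)
      = 3.61 * 1.584893
      = 5.7215 V

5.7215 V


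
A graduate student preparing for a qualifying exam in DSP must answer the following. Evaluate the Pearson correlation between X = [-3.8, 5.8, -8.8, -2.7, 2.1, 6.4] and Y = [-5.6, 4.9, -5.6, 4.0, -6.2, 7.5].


Pearson correlation coefficient (population):
r = cov(X,Y) / (std(X) * std(Y))
Mean X = -0.1667, Mean Y = -0.1667
Cov(X,Y) = 20.498889
Std(X) = 5.446916, Std(Y) = 5.733721
r = 0.6564

0.6564


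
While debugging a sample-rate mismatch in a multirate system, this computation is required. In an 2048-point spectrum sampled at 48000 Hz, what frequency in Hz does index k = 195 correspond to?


Frequency of DFT bin k:
f_k = k * fs / N
    = 195 * 48000 / 2048
    = 9360000 / 2048
    = 4570.312 Hz

4570.312 Hz


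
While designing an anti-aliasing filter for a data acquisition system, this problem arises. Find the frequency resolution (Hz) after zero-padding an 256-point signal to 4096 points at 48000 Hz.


Frequency resolution after zero-padding:
N_padded = 256 * 16 = 4096
df = fs / N_padded
   = 48000 / 4096
   = 11.7188 Hz

11.7188 Hz


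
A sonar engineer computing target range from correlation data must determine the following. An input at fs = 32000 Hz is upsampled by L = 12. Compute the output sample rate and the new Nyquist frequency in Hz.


Step 1 — output sample rate after interpolation by L:
fs_out = L * fs_in = 12 * 32000 = 384000 Hz

Step 2 — Nyquist frequency of the output stream:
f_Nyq = fs_out / 2 = 384000 / 2 = 192000.0 Hz

fs_out = 384000 Hz; f_Nyquist = 192000.0 Hz


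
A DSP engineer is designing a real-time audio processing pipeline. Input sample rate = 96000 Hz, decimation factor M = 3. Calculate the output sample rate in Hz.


Decimation reduces the sample rate:
fs_out = fs_in / M
       = 96000 / 3
       = 32000.0 Hz

32000.0 Hz


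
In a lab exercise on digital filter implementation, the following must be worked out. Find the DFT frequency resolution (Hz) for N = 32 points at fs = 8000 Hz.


DFT frequency resolution:
df = fs / N
   = 8000 / 32
   = 250.0 Hz

250.0 Hz


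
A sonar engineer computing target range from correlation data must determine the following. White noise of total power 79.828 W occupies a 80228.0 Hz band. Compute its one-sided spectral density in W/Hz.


Power spectral density:
PSD = P / BW
    = 79.828 / 80228.0
    = 0.00099501 W/Hz

0.00099501 W/Hz


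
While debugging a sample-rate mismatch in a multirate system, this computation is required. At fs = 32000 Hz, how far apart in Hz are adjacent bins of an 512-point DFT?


DFT frequency resolution:
df = fs / N
   = 32000 / 512
   = 62.5 Hz

62.5 Hz


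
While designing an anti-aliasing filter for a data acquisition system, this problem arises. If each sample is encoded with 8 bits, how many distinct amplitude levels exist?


Number of quantization levels = 2^N
= 2^8
= 256

256


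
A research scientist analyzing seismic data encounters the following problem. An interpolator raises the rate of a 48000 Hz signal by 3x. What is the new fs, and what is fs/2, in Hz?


Step 1 — output sample rate after interpolation by L:
fs_out = L * fs_in = 3 * 48000 = 144000 Hz

Step 2 — Nyquist frequency of the output stream:
f_Nyq = fs_out / 2 = 144000 / 2 = 72000.0 Hz

fs_out = 144000 Hz; f_Nyquist = 72000.0 Hz


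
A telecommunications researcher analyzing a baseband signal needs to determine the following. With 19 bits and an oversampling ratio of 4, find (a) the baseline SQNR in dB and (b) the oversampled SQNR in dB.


Step 1 — baseline SQNR at Nyquist:
SQNR_base = 6.02*N + 1.76
          = 6.02*19 + 1.76
          = 116.14 dB

Step 2 — oversampling processing gain:
G = 10*log10(OSR) = 10*log10(4) = 6.02 dB

Step 3 — total:
SQNR_total = 116.14 + 6.02 = 122.16 dB

Base SQNR = 116.14 dB; oversampled SQNR = 122.16 dB


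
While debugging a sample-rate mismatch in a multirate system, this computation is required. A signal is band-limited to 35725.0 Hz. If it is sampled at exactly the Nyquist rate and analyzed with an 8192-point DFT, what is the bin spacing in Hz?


Step 1 — Nyquist sampling rate:
fs = 2 * fmax = 2 * 35725.0 = 71450.0 Hz

Step 2 — DFT bin spacing:
df = fs / N = 71450.0 / 8192 = 8.7219 Hz

8.7219 Hz


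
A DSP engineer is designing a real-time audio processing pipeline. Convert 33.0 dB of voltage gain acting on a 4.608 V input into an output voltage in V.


Output voltage from dB gain:
V_out = V_in * 10^(gain_dB / 20)
      = 4.608 * 10^(33.0 / 20)
      = 4.608 * 44.668359
      = 205.8318 V

205.8318 V


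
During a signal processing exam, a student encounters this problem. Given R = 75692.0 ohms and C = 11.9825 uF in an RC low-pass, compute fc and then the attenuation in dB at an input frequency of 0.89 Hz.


Step 1 — cutoff frequency:
fc = 1 / (2*pi*R*C)
C = 11.9825 uF = 1.19825e-05 F
fc = 1 / (2*pi*75692.0*1.19825e-05)
   = 0.175478 Hz

Step 2 — magnitude at f = 0.89 Hz:
|H(f)| = 1 / sqrt(1 + (f/fc)^2)
f/fc = 0.89 / 0.175478 = 5.071861
|H| = 1 / sqrt(1 + 25.723774) = 0.1934421
|H|_dB = 20*log10(0.1934421) = -14.27 dB

fc = 0.175478 Hz; |H(0.89 Hz)| = -14.27 dB


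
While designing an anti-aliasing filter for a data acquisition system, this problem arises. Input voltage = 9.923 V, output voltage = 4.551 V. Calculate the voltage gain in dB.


Voltage gain in dB:
G = 20 * log10(Vout / Vin)
  = 20 * log10(4.551 / 9.923)
  = 20 * log10(0.458631)
  = 20 * -0.338536
  = -6.77 dB

-6.77 dB


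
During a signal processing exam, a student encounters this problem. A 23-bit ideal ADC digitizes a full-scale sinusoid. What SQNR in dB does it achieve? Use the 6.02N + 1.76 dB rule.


Theoretical SNR for a full-scale sinusoid:
SNR = 6.02 * N + 1.76
    = 6.02 * 23 + 1.76
    = 138.46 + 1.76
    = 140.22 dB

140.22 dB


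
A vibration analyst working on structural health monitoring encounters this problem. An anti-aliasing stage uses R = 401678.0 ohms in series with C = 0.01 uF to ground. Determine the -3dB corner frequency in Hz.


Cutoff frequency of a first-order RC filter:
fc = 1 / (2 * pi * R * C)
C = 0.01 uF = 1e-08 F
fc = 1 / (2 * pi * 401678.0 * 1e-08)
   = 1 / 0.025238173078173
   = 39.622519 Hz

39.622519 Hz


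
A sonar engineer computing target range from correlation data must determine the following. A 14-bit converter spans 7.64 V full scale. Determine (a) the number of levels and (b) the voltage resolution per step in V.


Step 1 — number of quantization levels:
L = 2^N = 2^14 = 16384

Step 2 — LSB step size:
delta = Vfs / L
      = 7.64 / 16384
      = 0.00046631 V

Levels = 16384; step size = 0.00046631 V


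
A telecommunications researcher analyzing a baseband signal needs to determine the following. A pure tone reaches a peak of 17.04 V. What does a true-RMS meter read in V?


RMS voltage for a sinusoidal waveform:
V_rms = V_peak / sqrt(2)
      = 17.04 / 1.414214
      = 12.049 V

12.049 V


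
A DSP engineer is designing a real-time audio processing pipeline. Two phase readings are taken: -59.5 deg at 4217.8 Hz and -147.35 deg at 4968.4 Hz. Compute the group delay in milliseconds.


Group delay from phase difference:
tau = -d(phi)/d(omega)
d(phi) = -87.85 deg = -1.533272 rad
d(omega) = 2*pi*(4968.4 - 4217.8) = 4716.1589 rad/s
tau = -(-1.533272) / 4716.1589
    = 0.3251 ms

0.3251 ms


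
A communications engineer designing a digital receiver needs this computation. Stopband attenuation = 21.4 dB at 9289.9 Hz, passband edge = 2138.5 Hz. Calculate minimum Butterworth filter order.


Butterworth filter order formula:
n = log10(10^(A/10) - 1) / (2 * log10(f_stop/f_pass))
10^(21.4/10) - 1 = 137.0384
f_stop/f_pass = 9289.9 / 2138.5 = 4.3441
n = 1.6749 -> ceil = 2

2


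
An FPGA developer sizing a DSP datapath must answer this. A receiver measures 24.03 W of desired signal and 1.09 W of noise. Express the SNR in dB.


SNR in decibels:
SNR = 10 * log10(Ps / Pn)
    = 10 * log10(24.03 / 1.09)
    = 10 * log10(22.0459)
    = 10 * 1.3433
    = 13.43 dB

13.43 dB


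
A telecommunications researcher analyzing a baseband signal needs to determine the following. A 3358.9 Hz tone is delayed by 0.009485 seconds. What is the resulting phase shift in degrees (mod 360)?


Phase shift from frequency and time delay:
phi = 360 * f * t_delay
    = 360 * 3358.9 * 0.009485
    = 11469.3 degrees
    mod 360 = 309.3 degrees

309.3 degrees


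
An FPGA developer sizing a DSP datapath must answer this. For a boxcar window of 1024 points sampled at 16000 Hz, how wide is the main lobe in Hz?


Main lobe width for a rectangular window:
Width = 2 * fs / N
      = 2 * 16000 / 1024
      = 32000 / 1024
      = 31.25 Hz

31.25 Hz


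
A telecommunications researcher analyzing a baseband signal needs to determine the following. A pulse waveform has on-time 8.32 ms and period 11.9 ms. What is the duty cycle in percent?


Duty cycle as a percentage:
DC = (t_on / T) * 100
   = (8.32 / 11.9) * 100
   = 0.69916 * 100
   = 69.92 %

69.92 %


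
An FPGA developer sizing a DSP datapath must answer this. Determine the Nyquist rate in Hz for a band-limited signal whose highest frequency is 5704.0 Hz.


The Nyquist rate is twice the maximum frequency component.
fs_min = 2 * fmax
      = 2 * 5704.0
      = 11408.0 Hz

11408.0


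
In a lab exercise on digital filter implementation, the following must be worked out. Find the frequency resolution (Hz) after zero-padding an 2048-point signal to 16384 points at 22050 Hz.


Frequency resolution after zero-padding:
N_padded = 2048 * 8 = 16384
df = fs / N_padded
   = 22050 / 16384
   = 1.3458 Hz

1.3458 Hz


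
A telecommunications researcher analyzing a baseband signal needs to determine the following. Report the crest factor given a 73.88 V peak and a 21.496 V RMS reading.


Crest factor is the ratio of peak to RMS:
CF = V_peak / V_rms
   = 73.88 / 21.496
   = 3.4369

3.4369


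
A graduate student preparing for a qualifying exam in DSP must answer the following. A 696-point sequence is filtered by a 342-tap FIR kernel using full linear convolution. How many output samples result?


Linear convolution output length:
L = N + M - 1
  = 696 + 342 - 1
  = 1037 samples

1037


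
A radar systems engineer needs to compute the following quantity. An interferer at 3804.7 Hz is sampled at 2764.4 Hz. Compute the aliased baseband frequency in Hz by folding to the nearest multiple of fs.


Compute the nearest integer multiple of fs to the signal:
n = round(3804.7 / 2764.4) = 1
f_alias = |3804.7 - 1 * 2764.4|
        = |3804.7 - 2764.4|
        = 1040.3 Hz

1040.3


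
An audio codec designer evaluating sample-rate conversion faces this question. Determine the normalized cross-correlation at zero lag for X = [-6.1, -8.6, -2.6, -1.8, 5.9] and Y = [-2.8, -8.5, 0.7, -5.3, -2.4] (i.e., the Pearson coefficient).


Pearson correlation coefficient (population):
r = cov(X,Y) / (std(X) * std(Y))
Mean X = -2.64, Mean Y = -3.66
Cov(X,Y) = 7.0856
Std(X) = 4.922032, Std(Y) = 3.080649
r = 0.4673

0.4673


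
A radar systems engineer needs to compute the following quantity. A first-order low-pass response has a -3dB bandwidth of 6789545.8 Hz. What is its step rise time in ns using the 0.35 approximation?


Rise time from bandwidth relationship:
tr = 0.35 / BW
   = 0.35 / 6789545.8
   = 5.154984005e-08 s
   = 51.5498 ns

51.5498 ns


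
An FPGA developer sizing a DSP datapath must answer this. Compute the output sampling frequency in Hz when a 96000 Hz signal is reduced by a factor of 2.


Decimation reduces the sample rate:
fs_out = fs_in / M
       = 96000 / 2
       = 48000.0 Hz

48000.0 Hz


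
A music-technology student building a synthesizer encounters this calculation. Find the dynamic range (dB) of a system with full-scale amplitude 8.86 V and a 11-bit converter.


Dynamic range from full-scale to LSB:
V_min = V_max / 2^bits = 8.86 / 2^11
DR = 20 * log10(V_max / V_min)
   = 20 * log10(2^11)
   = 20 * 11 * log10(2)
   = 66.23 dB

66.23 dB


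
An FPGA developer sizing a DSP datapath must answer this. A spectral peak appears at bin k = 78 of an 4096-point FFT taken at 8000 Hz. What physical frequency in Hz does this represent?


Frequency of DFT bin k:
f_k = k * fs / N
    = 78 * 8000 / 4096
    = 624000 / 4096
    = 152.344 Hz

152.344 Hz


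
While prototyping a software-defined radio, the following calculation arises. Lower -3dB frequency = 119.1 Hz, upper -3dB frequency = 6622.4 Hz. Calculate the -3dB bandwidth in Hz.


Bandwidth is the difference of -3dB frequencies:
BW = f_high - f_low
   = 6622.4 - 119.1
   = 6503.3 Hz

6503.3 Hz


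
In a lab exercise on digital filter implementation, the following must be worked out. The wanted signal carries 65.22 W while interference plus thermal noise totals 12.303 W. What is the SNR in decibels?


SNR in decibels:
SNR = 10 * log10(Ps / Pn)
    = 10 * log10(65.22 / 12.303)
    = 10 * log10(5.3011)
    = 10 * 0.7244
    = 7.24 dB

7.24 dB


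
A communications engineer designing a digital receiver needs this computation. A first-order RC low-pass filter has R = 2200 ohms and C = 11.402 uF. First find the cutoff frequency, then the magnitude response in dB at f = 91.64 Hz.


Step 1 — cutoff frequency:
fc = 1 / (2*pi*R*C)
C = 11.402 uF = 1.1402e-05 F
fc = 1 / (2*pi*2200*1.1402e-05)
   = 6.34478 Hz

Step 2 — magnitude at f = 91.64 Hz:
|H(f)| = 1 / sqrt(1 + (f/fc)^2)
f/fc = 91.64 / 6.34478 = 14.443369
|H| = 1 / sqrt(1 + 208.610908) = 0.0690706
|H|_dB = 20*log10(0.0690706) = -23.21 dB

fc = 6.34478 Hz; |H(91.64 Hz)| = -23.21 dB


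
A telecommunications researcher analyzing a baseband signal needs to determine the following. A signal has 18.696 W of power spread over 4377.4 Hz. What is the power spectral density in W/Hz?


Power spectral density:
PSD = P / BW
    = 18.696 / 4377.4
    = 0.00427103 W/Hz

0.00427103 W/Hz


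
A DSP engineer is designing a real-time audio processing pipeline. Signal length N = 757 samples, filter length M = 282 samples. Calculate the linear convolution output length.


Linear convolution output length:
L = N + M - 1
  = 757 + 282 - 1
  = 1038 samples

1038


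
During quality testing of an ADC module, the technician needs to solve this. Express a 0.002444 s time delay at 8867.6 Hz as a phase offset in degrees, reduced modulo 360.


Phase shift from frequency and time delay:
phi = 360 * f * t_delay
    = 360 * 8867.6 * 0.002444
    = 7802.07 degrees
    mod 360 = 242.07 degrees

242.07 degrees


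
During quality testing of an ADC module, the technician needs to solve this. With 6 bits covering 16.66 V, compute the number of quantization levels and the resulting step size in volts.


Step 1 — number of quantization levels:
L = 2^N = 2^6 = 64

Step 2 — LSB step size:
delta = Vfs / L
      = 16.66 / 64
      = 0.2603125 V

Levels = 64; step size = 0.2603125 V


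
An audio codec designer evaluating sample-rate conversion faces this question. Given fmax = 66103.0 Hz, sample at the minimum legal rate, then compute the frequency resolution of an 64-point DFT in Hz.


Step 1 — Nyquist sampling rate:
fs = 2 * fmax = 2 * 66103.0 = 132206.0 Hz

Step 2 — DFT bin spacing:
df = fs / N = 132206.0 / 64 = 2065.7188 Hz

2065.7188 Hz


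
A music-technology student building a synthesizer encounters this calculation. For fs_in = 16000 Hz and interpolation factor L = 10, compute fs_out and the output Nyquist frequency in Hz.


Step 1 — output sample rate after interpolation by L:
fs_out = L * fs_in = 10 * 16000 = 160000 Hz

Step 2 — Nyquist frequency of the output stream:
f_Nyq = fs_out / 2 = 160000 / 2 = 80000.0 Hz

fs_out = 160000 Hz; f_Nyquist = 80000.0 Hz


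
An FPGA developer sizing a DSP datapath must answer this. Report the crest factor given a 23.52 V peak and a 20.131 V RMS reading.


Crest factor is the ratio of peak to RMS:
CF = V_peak / V_rms
   = 23.52 / 20.131
   = 1.1683

1.1683


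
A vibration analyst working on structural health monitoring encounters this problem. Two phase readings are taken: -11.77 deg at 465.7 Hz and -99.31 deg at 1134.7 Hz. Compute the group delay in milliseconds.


Group delay from phase difference:
tau = -d(phi)/d(omega)
d(phi) = -87.54 deg = -1.527861 rad
d(omega) = 2*pi*(1134.7 - 465.7) = 4203.451 rad/s
tau = -(-1.527861) / 4203.451
    = 0.3635 ms

0.3635 ms


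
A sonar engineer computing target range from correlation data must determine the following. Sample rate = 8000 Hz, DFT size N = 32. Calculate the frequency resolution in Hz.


DFT frequency resolution:
df = fs / N
   = 8000 / 32
   = 250.0 Hz

250.0 Hz


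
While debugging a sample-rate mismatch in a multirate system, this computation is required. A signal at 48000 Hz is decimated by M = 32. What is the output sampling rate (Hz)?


Decimation reduces the sample rate:
fs_out = fs_in / M
       = 48000 / 32
       = 1500.0 Hz

1500.0 Hz


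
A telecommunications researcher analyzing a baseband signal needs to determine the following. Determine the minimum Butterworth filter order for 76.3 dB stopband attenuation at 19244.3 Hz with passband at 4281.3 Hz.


Butterworth filter order formula:
n = log10(10^(A/10) - 1) / (2 * log10(f_stop/f_pass))
10^(76.3/10) - 1 = 42657950.8802
f_stop/f_pass = 19244.3 / 4281.3 = 4.495
n = 5.8447 -> ceil = 6

6


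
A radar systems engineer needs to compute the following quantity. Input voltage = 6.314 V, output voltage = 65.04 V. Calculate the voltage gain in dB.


Voltage gain in dB:
G = 20 * log10(Vout / Vin)
  = 20 * log10(65.04 / 6.314)
  = 20 * log10(10.300919)
  = 20 * 1.012876
  = 20.26 dB

20.26 dB


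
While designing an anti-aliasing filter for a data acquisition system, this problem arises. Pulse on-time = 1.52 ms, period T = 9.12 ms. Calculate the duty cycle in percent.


Duty cycle as a percentage:
DC = (t_on / T) * 100
   = (1.52 / 9.12) * 100
   = 0.166667 * 100
   = 16.67 %

16.67 %


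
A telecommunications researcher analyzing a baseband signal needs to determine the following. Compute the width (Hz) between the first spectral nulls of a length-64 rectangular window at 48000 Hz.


Main lobe width for a rectangular window:
Width = 2 * fs / N
      = 2 * 48000 / 64
      = 96000 / 64
      = 1500.0 Hz

1500.0 Hz


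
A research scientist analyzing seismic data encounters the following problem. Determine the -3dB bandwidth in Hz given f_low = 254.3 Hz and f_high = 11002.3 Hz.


Bandwidth is the difference of -3dB frequencies:
BW = f_high - f_low
   = 11002.3 - 254.3
   = 10748.0 Hz

10748.0 Hz


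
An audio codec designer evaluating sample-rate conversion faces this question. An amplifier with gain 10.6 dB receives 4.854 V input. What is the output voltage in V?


Output voltage from dB gain:
V_out = V_in * 10^(gain_dB / 20)
      = 4.854 * 10^(10.6 / 20)
      = 4.854 * 3.388442
      = 16.4475 V

16.4475 V


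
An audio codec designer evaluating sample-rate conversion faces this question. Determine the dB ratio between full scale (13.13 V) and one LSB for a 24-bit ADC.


Dynamic range from full-scale to LSB:
V_min = V_max / 2^bits = 13.13 / 2^24
DR = 20 * log10(V_max / V_min)
   = 20 * log10(2^24)
   = 20 * 24 * log10(2)
   = 144.49 dB

144.49 dB


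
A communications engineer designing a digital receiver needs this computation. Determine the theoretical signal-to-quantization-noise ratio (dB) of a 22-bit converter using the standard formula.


Theoretical SNR for a full-scale sinusoid:
SNR = 6.02 * N + 1.76
    = 6.02 * 22 + 1.76
    = 132.44 + 1.76
    = 134.2 dB

134.2 dB


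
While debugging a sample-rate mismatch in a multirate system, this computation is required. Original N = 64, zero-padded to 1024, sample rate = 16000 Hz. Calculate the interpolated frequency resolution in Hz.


Frequency resolution after zero-padding:
N_padded = 64 * 16 = 1024
df = fs / N_padded
   = 16000 / 1024
   = 15.625 Hz

15.625 Hz


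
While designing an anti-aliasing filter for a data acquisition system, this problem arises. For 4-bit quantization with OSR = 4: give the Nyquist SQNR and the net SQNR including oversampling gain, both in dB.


Step 1 — baseline SQNR at Nyquist:
SQNR_base = 6.02*N + 1.76
          = 6.02*4 + 1.76
          = 25.84 dB

Step 2 — oversampling processing gain:
G = 10*log10(OSR) = 10*log10(4) = 6.02 dB

Step 3 — total:
SQNR_total = 25.84 + 6.02 = 31.86 dB

Base SQNR = 25.84 dB; oversampled SQNR = 31.86 dB


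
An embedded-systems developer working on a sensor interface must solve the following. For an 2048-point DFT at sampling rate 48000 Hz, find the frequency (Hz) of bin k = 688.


Frequency of DFT bin k:
f_k = k * fs / N
    = 688 * 48000 / 2048
    = 33024000 / 2048
    = 16125.0 Hz

16125.0 Hz


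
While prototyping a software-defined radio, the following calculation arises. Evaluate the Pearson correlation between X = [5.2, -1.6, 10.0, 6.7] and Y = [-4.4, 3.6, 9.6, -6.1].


Pearson correlation coefficient (population):
r = cov(X,Y) / (std(X) * std(Y))
Mean X = 5.075, Mean Y = 0.675
Cov(X,Y) = 3.196875
Std(X) = 4.226923, Std(Y) = 6.321936
r = 0.1196

0.1196


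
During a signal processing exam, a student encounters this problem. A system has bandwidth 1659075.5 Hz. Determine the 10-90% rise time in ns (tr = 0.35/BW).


Rise time from bandwidth relationship:
tr = 0.35 / BW
   = 0.35 / 1659075.5
   = 2.109608634e-07 s
   = 210.9609 ns

210.9609 ns


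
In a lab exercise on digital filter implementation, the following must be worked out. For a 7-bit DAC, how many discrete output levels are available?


Number of quantization levels = 2^N
= 2^7
= 128

128


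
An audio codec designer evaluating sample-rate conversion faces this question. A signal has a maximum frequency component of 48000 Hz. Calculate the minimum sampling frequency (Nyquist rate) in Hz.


The Nyquist rate is twice the maximum frequency component.
fs_min = 2 * fmax
      = 2 * 48000
      = 96000 Hz

96000


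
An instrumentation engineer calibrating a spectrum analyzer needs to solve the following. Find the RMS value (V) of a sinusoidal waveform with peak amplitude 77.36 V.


RMS voltage for a sinusoidal waveform:
V_rms = V_peak / sqrt(2)
      = 77.36 / 1.414214
      = 54.702 V

54.702 V


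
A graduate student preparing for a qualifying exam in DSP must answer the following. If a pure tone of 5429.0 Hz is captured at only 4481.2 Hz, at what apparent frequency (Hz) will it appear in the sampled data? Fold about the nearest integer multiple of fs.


Compute the nearest integer multiple of fs to the signal:
n = round(5429.0 / 4481.2) = 1
f_alias = |5429.0 - 1 * 4481.2|
        = |5429.0 - 4481.2|
        = 947.8 Hz

947.8


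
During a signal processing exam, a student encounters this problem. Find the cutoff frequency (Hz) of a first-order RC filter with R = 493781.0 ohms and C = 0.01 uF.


Cutoff frequency of a first-order RC filter:
fc = 1 / (2 * pi * R * C)
C = 0.01 uF = 1e-08 F
fc = 1 / (2 * pi * 493781.0 * 1e-08)
   = 1 / 0.031025175241644
   = 32.231889 Hz

32.231889 Hz


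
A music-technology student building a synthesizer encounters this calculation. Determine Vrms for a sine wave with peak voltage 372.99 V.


RMS voltage for a sinusoidal waveform:
V_rms = V_peak / sqrt(2)
      = 372.99 / 1.414214
      = 263.744 V

263.744 V


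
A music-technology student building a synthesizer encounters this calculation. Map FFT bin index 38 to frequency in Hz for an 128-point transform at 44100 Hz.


Frequency of DFT bin k:
f_k = k * fs / N
    = 38 * 44100 / 128
    = 1675800 / 128
    = 13092.188 Hz

13092.188 Hz


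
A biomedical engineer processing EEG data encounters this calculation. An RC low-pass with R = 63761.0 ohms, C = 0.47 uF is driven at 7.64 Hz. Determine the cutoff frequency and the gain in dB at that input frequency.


Step 1 — cutoff frequency:
fc = 1 / (2*pi*R*C)
C = 0.47 uF = 4.7e-07 F
fc = 1 / (2*pi*63761.0*4.7e-07)
   = 5.31089 Hz

Step 2 — magnitude at f = 7.64 Hz:
|H(f)| = 1 / sqrt(1 + (f/fc)^2)
f/fc = 7.64 / 5.31089 = 1.438554
|H| = 1 / sqrt(1 + 2.069438) = 0.5707824
|H|_dB = 20*log10(0.5707824) = -4.87 dB

fc = 5.31089 Hz; |H(7.64 Hz)| = -4.87 dB


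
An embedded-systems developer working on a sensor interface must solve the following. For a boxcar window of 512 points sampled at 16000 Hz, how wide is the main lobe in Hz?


Main lobe width for a rectangular window:
Width = 2 * fs / N
      = 2 * 16000 / 512
      = 32000 / 512
      = 62.5 Hz

62.5 Hz


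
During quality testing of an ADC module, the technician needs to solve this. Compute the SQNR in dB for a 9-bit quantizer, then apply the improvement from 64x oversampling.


Step 1 — baseline SQNR at Nyquist:
SQNR_base = 6.02*N + 1.76
          = 6.02*9 + 1.76
          = 55.94 dB

Step 2 — oversampling processing gain:
G = 10*log10(OSR) = 10*log10(64) = 18.06 dB

Step 3 — total:
SQNR_total = 55.94 + 18.06 = 74.0 dB

Base SQNR = 55.94 dB; oversampled SQNR = 74.0 dB


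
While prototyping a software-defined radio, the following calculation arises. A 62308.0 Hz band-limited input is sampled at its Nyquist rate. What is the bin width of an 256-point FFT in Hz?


Step 1 — Nyquist sampling rate:
fs = 2 * fmax = 2 * 62308.0 = 124616.0 Hz

Step 2 — DFT bin spacing:
df = fs / N = 124616.0 / 256 = 486.7812 Hz

486.7812 Hz


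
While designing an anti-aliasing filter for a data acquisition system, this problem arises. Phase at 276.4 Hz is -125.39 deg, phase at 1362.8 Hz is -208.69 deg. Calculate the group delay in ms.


Group delay from phase difference:
tau = -d(phi)/d(omega)
d(phi) = -83.3 deg = -1.453859 rad
d(omega) = 2*pi*(1362.8 - 276.4) = 6826.0525 rad/s
tau = -(-1.453859) / 6826.0525
    = 0.213 ms

0.213 ms


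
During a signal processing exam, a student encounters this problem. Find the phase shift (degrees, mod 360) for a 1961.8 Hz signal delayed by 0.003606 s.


Phase shift from frequency and time delay:
phi = 360 * f * t_delay
    = 360 * 1961.8 * 0.003606
    = 2546.73 degrees
    mod 360 = 26.73 degrees

26.73 degrees


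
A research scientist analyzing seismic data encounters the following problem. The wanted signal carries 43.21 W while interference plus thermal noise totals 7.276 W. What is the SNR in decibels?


SNR in decibels:
SNR = 10 * log10(Ps / Pn)
    = 10 * log10(43.21 / 7.276)
    = 10 * log10(5.9387)
    = 10 * 0.7737
    = 7.74 dB

7.74 dB


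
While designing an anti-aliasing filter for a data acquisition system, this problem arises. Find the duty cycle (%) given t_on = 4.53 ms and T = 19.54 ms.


Duty cycle as a percentage:
DC = (t_on / T) * 100
   = (4.53 / 19.54) * 100
   = 0.231832 * 100
   = 23.18 %

23.18 %


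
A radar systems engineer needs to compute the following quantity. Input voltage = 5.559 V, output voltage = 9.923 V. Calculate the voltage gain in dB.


Voltage gain in dB:
G = 20 * log10(Vout / Vin)
  = 20 * log10(9.923 / 5.559)
  = 20 * log10(1.785033)
  = 20 * 0.251646
  = 5.03 dB

5.03 dB


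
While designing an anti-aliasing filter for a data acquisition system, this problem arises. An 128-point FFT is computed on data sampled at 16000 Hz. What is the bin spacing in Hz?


DFT frequency resolution:
df = fs / N
   = 16000 / 128
   = 125.0 Hz

125.0 Hz


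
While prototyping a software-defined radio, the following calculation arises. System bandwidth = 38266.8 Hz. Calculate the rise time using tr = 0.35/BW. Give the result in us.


Rise time from bandwidth relationship:
tr = 0.35 / BW
   = 0.35 / 38266.8
   = 9.146309595e-06 s
   = 9.1463 us

9.1463 us


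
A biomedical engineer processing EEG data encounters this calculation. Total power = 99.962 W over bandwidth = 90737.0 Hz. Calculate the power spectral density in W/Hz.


Power spectral density:
PSD = P / BW
    = 99.962 / 90737.0
    = 0.00110167 W/Hz

0.00110167 W/Hz


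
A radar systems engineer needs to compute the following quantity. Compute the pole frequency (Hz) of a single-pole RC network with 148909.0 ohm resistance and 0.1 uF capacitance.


Cutoff frequency of a first-order RC filter:
fc = 1 / (2 * pi * R * C)
C = 0.1 uF = 1e-07 F
fc = 1 / (2 * pi * 148909.0 * 1e-07)
   = 1 / 0.093562284090681
   = 10.688067 Hz

10.688067 Hz


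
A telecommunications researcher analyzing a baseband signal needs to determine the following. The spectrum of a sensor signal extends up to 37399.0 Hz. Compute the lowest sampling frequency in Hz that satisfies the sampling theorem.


The Nyquist rate is twice the maximum frequency component.
fs_min = 2 * fmax
      = 2 * 37399.0
      = 74798.0 Hz

74798.0


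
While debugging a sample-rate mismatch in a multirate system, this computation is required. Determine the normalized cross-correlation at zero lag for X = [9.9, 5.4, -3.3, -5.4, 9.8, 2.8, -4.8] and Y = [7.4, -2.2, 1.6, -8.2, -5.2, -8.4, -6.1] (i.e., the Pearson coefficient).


Pearson correlation coefficient (population):
r = cov(X,Y) / (std(X) * std(Y))
Mean X = 2.0571, Mean Y = -3.0143
Cov(X,Y) = 14.083673
Std(X) = 6.147208, Std(Y) = 5.353351
r = 0.428

0.428


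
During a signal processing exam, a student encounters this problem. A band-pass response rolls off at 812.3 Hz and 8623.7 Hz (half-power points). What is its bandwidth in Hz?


Bandwidth is the difference of -3dB frequencies:
BW = f_high - f_low
   = 8623.7 - 812.3
   = 7811.4 Hz

7811.4 Hz


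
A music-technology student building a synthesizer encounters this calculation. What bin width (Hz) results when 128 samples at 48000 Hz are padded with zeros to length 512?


Frequency resolution after zero-padding:
N_padded = 128 * 4 = 512
df = fs / N_padded
   = 48000 / 512
   = 93.75 Hz

93.75 Hz


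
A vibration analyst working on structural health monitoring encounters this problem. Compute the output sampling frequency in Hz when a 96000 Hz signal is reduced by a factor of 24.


Decimation reduces the sample rate:
fs_out = fs_in / M
       = 96000 / 24
       = 4000.0 Hz

4000.0 Hz


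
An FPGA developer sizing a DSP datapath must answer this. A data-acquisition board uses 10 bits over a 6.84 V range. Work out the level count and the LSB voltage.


Step 1 — number of quantization levels:
L = 2^N = 2^10 = 1024

Step 2 — LSB step size:
delta = Vfs / L
      = 6.84 / 1024
      = 0.00667969 V

Levels = 1024; step size = 0.00667969 V


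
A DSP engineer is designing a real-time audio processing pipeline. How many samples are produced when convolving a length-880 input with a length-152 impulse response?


Linear convolution output length:
L = N + M - 1
  = 880 + 152 - 1
  = 1031 samples

1031


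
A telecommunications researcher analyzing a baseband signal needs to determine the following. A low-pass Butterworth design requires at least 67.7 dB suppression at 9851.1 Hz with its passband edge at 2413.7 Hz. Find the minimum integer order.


Butterworth filter order formula:
n = log10(10^(A/10) - 1) / (2 * log10(f_stop/f_pass))
10^(67.7/10) - 1 = 5888435.5536
f_stop/f_pass = 9851.1 / 2413.7 = 4.0813
n = 5.5419 -> ceil = 6

6
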